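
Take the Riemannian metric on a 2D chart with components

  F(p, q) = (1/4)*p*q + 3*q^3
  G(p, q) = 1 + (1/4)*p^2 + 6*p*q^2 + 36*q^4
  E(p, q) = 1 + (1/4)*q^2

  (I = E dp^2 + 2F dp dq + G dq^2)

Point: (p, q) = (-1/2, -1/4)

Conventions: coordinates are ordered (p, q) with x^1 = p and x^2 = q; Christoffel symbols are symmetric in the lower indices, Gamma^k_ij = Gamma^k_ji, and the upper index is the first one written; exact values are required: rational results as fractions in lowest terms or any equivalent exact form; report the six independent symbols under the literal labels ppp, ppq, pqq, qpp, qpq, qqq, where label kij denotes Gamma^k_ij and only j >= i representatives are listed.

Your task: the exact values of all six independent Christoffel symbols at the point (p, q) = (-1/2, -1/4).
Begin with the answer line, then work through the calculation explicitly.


Answer: Gamma_ppp = 0, Gamma_ppq = -2/33, Gamma_pqq = 4/11, Gamma_qpp = 0, Gamma_qpq = 2/33, Gamma_qqq = -4/11

E = 65/64, F = -1/64, G = 65/64 at the point
E_p = 0, E_q = -1/8, F_p = -1/16, F_q = 7/16, G_p = 1/8, G_q = -3/4
EG - F^2 = 33/32;  g^inv = (32/33) * [[65/64, 1/64], [1/64, 65/64]]
first-kind symbols [ij,l] = (1/2)(d_i g_jl + d_j g_il - d_l g_ij): [pp,p] = E_p/2 = 0, [pp,q] = F_p - E_q/2 = 0, [pq,p] = E_q/2 = -1/16, [pq,q] = G_p/2 = 1/16, [qq,p] = F_q - G_p/2 = 3/8, [qq,q] = G_q/2 = -3/8
Gamma^p_ij = (G*[ij,p] - F*[ij,q])/(EG - F^2), Gamma^q_ij = (E*[ij,q] - F*[ij,p])/(EG - F^2)


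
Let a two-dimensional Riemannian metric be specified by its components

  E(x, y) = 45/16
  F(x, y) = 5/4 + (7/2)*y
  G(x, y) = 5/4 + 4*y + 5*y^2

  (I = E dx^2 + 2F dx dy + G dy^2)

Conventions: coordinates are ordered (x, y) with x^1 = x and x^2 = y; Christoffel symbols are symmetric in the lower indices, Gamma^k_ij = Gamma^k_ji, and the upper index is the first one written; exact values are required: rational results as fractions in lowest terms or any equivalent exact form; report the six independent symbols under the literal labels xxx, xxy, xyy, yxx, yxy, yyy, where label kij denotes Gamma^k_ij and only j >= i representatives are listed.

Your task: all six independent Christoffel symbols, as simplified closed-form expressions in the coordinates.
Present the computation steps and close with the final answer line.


E = 45/16; F = 5/4 + (7/2)*y; G = 5/4 + 4*y + 5*y^2
Gamma^k_ij = (1/2) g^{kl} (d_i g_jl + d_j g_il - d_l g_ij), with g^inv = (1/(EG-F^2)) [[G, -F], [-F, E]]
first partials: E_x = 0, E_y = 0, F_x = 0, F_y = 7/2, G_x = 0, G_y = 4 + 10*y
D = EG - F^2 = 125/64 + (5/2)*y + (29/16)*y^2
expanded: Gamma^x_xx = (G E_x - 2F F_x + F E_y)/(2D), Gamma^x_xy = (G E_y - F G_x)/(2D), Gamma^x_yy = (2G F_y - G G_x - F G_y)/(2D), Gamma^y_xx = (2E F_x - E E_y - F E_x)/(2D), Gamma^y_xy = (E G_x - F E_y)/(2D), Gamma^y_yy = (E G_y - 2F F_y + F G_x)/(2D); substitute and cancel common factors

Answer: Gamma_xxx = 0, Gamma_xxy = 0, Gamma_xyy = (48*y + 120)/(116*y^2 + 160*y + 125), Gamma_yxx = 0, Gamma_yxy = 0, Gamma_yyy = (116*y + 80)/(116*y^2 + 160*y + 125)


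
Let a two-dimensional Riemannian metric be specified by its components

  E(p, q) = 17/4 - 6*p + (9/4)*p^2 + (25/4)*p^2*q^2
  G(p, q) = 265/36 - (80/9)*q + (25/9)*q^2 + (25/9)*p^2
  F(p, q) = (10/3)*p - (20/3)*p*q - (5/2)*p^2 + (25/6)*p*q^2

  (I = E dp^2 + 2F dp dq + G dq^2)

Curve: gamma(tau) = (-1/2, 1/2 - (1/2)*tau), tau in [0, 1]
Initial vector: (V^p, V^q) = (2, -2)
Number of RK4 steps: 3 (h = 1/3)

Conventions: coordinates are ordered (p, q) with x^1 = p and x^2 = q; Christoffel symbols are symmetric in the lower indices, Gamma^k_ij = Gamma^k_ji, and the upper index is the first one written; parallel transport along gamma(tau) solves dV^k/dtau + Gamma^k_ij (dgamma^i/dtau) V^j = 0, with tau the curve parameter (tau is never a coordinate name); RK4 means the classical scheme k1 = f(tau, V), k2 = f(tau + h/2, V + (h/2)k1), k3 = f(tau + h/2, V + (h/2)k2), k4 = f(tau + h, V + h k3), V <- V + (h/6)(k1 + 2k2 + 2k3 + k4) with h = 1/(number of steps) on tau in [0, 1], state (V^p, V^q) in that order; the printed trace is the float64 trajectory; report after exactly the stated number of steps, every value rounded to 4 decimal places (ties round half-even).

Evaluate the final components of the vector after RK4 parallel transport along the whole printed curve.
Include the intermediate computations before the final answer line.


gamma'(tau) = (0, -1/2); f(tau, V)^k = -Gamma^k_ij(gamma(tau)) gamma'^i(tau) V^j; h = 1/3; intermediate values shown to 6 dp
curve data and Christoffel symbols at the stage parameters:
  tau = 0.000000: gamma = (-0.500000, 0.500000), gamma' = (0.000000, -0.500000); Gamma_ppp = -0.528175, Gamma_ppq = 0.052117, Gamma_pqq = 0.231156, Gamma_qpp = 0.500566, Gamma_qpq = -0.308711, Gamma_qqq = -0.648160
  tau = 0.166667: gamma = (-0.500000, 0.416667), gamma' = (0.000000, -0.500000); Gamma_ppp = -0.496499, Gamma_ppq = 0.037114, Gamma_pqq = 0.274256, Gamma_qpp = 0.517177, Gamma_qpq = -0.277602, Gamma_qqq = -0.608230
  tau = 0.333333: gamma = (-0.500000, 0.333333), gamma' = (0.000000, -0.500000); Gamma_ppp = -0.465186, Gamma_ppq = 0.020709, Gamma_pqq = 0.316857, Gamma_qpp = 0.536244, Gamma_qpq = -0.251729, Gamma_qqq = -0.568593
  tau = 0.500000: gamma = (-0.500000, 0.250000), gamma' = (0.000000, -0.500000); Gamma_ppp = -0.434291, Gamma_ppq = 0.003115, Gamma_pqq = 0.358991, Gamma_qpp = 0.557117, Gamma_qpq = -0.230390, Gamma_qqq = -0.529342
  tau = 0.666667: gamma = (-0.500000, 0.166667), gamma' = (0.000000, -0.500000); Gamma_ppp = -0.403843, Gamma_ppq = -0.015491, Gamma_pqq = 0.400688, Gamma_qpp = 0.579300, Gamma_qpq = -0.212995, Gamma_qqq = -0.490534
  tau = 0.833333: gamma = (-0.500000, 0.083333), gamma' = (0.000000, -0.500000); Gamma_ppp = -0.373853, Gamma_ppq = -0.034962, Gamma_pqq = 0.441982, Gamma_qpp = 0.602418, Gamma_qpq = -0.199043, Gamma_qqq = -0.452198
  tau = 1.000000: gamma = (-0.500000, 0.000000), gamma' = (0.000000, -0.500000); Gamma_ppp = -0.344319, Gamma_ppq = -0.055179, Gamma_pqq = 0.482903, Gamma_qpp = 0.626185, Gamma_qpq = -0.188111, Gamma_qqq = -0.414347
step 0: V^p = 2.0000, V^q = -2.0000
step 1: k1 = (-0.179040, 0.339449), k2 = (-0.229938, 0.317564), k3 = (-0.230595, 0.319851), k4 = (-0.280053, 0.296228); V <- V + (h/6)(k1 + 2k2 + 2k3 + k4): V^p = 1.9233, V^q = -1.8939
step 2: k1 = (-0.280127, 0.296340), k2 = (-0.328151, 0.271999), k3 = (-0.328892, 0.273994), k4 = (-0.375174, 0.248947); V <- V + (h/6)(k1 + 2k2 + 2k3 + k4): V^p = 1.8139, V^q = -1.8029
step 3: k1 = (-0.375250, 0.249015), k2 = (-0.419869, 0.223951), k3 = (-0.420663, 0.225635), k4 = (-0.463330, 0.200511); V <- V + (h/6)(k1 + 2k2 + 2k3 + k4): V^p = 1.6739, V^q = -1.7280

Answer: V^p = 1.6739, V^q = -1.7280


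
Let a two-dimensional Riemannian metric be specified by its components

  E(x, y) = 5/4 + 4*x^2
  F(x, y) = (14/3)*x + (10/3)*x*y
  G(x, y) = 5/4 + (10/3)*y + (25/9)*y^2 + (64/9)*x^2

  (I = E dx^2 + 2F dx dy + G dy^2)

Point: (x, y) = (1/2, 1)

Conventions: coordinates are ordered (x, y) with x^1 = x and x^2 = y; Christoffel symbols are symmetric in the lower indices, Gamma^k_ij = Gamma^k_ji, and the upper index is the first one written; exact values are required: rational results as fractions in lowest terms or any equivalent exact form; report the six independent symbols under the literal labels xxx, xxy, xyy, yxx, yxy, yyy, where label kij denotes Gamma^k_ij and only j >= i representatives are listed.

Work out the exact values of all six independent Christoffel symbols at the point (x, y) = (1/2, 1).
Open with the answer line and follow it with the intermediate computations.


Answer: Gamma_xxx = -1976/657, Gamma_xxy = -2048/657, Gamma_xyy = -45412/5913, Gamma_yxx = 160/73, Gamma_yxy = 128/73, Gamma_yyy = 2528/657

E = 9/4, F = 4, G = 329/36 at the point
E_x = 4, E_y = 0, F_x = 8, F_y = 5/3, G_x = 64/9, G_y = 80/9
EG - F^2 = 73/16;  g^inv = (16/73) * [[329/36, -4], [-4, 9/4]]
first-kind symbols [ij,l] = (1/2)(d_i g_jl + d_j g_il - d_l g_ij): [xx,x] = E_x/2 = 2, [xx,y] = F_x - E_y/2 = 8, [xy,x] = E_y/2 = 0, [xy,y] = G_x/2 = 32/9, [yy,x] = F_y - G_x/2 = -17/9, [yy,y] = G_y/2 = 40/9
Gamma^x_ij = (G*[ij,x] - F*[ij,y])/(EG - F^2), Gamma^y_ij = (E*[ij,y] - F*[ij,x])/(EG - F^2)


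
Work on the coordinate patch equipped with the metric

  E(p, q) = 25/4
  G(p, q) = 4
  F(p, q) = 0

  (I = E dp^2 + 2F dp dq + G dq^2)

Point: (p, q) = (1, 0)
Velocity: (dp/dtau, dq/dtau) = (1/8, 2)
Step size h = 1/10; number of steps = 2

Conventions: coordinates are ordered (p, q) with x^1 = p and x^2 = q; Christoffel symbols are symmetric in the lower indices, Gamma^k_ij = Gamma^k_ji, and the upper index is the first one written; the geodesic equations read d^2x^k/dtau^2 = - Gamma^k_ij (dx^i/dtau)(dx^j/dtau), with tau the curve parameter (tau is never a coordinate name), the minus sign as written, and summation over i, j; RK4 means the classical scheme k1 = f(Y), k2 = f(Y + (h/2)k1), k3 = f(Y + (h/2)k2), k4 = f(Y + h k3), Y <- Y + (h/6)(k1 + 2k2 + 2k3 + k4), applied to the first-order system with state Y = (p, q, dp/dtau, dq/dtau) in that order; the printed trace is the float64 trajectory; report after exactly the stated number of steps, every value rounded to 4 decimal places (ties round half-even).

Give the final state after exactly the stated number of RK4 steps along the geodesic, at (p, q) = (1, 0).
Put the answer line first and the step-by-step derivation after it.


Answer: p = 1.0250, q = 0.4000, dp/dtau = 0.1250, dq/dtau = 2.0000

f(Y) = (dp/dtau, dq/dtau, -Gamma^p_ij Y'^i Y'^j, -Gamma^q_ij Y'^i Y'^j) with the Gammas evaluated at the stage position; h = 0.100000; intermediate values shown to 6 dp
step 0: p = 1.0000, q = 0.0000, dp/dtau = 0.1250, dq/dtau = 2.0000
step 1:
  k1: at (p, q) = (1.000000, 0.000000), (dp/dtau, dq/dtau) = (0.125000, 2.000000); Gamma_ppp = 0.000000, Gamma_ppq = 0.000000, Gamma_pqq = 0.000000, Gamma_qpp = 0.000000, Gamma_qpq = 0.000000, Gamma_qqq = 0.000000; k1 = (0.125000, 2.000000, 0.000000, 0.000000)
  k2: at (p, q) = (1.006250, 0.100000), (dp/dtau, dq/dtau) = (0.125000, 2.000000); Gamma_ppp = 0.000000, Gamma_ppq = 0.000000, Gamma_pqq = 0.000000, Gamma_qpp = 0.000000, Gamma_qpq = 0.000000, Gamma_qqq = 0.000000; k2 = (0.125000, 2.000000, 0.000000, 0.000000)
  k3: at (p, q) = (1.006250, 0.100000), (dp/dtau, dq/dtau) = (0.125000, 2.000000); Gamma_ppp = 0.000000, Gamma_ppq = 0.000000, Gamma_pqq = 0.000000, Gamma_qpp = 0.000000, Gamma_qpq = 0.000000, Gamma_qqq = 0.000000; k3 = (0.125000, 2.000000, 0.000000, 0.000000)
  k4: at (p, q) = (1.012500, 0.200000), (dp/dtau, dq/dtau) = (0.125000, 2.000000); Gamma_ppp = 0.000000, Gamma_ppq = 0.000000, Gamma_pqq = 0.000000, Gamma_qpp = 0.000000, Gamma_qpq = 0.000000, Gamma_qqq = 0.000000; k4 = (0.125000, 2.000000, 0.000000, 0.000000)
  Y <- Y + (h/6)(k1 + 2k2 + 2k3 + k4): p = 1.0125, q = 0.2000, dp/dtau = 0.1250, dq/dtau = 2.0000
step 2:
  k1: at (p, q) = (1.012500, 0.200000), (dp/dtau, dq/dtau) = (0.125000, 2.000000); Gamma_ppp = 0.000000, Gamma_ppq = 0.000000, Gamma_pqq = 0.000000, Gamma_qpp = 0.000000, Gamma_qpq = 0.000000, Gamma_qqq = 0.000000; k1 = (0.125000, 2.000000, 0.000000, 0.000000)
  k2: at (p, q) = (1.018750, 0.300000), (dp/dtau, dq/dtau) = (0.125000, 2.000000); Gamma_ppp = 0.000000, Gamma_ppq = 0.000000, Gamma_pqq = 0.000000, Gamma_qpp = 0.000000, Gamma_qpq = 0.000000, Gamma_qqq = 0.000000; k2 = (0.125000, 2.000000, 0.000000, 0.000000)
  k3: at (p, q) = (1.018750, 0.300000), (dp/dtau, dq/dtau) = (0.125000, 2.000000); Gamma_ppp = 0.000000, Gamma_ppq = 0.000000, Gamma_pqq = 0.000000, Gamma_qpp = 0.000000, Gamma_qpq = 0.000000, Gamma_qqq = 0.000000; k3 = (0.125000, 2.000000, 0.000000, 0.000000)
  k4: at (p, q) = (1.025000, 0.400000), (dp/dtau, dq/dtau) = (0.125000, 2.000000); Gamma_ppp = 0.000000, Gamma_ppq = 0.000000, Gamma_pqq = 0.000000, Gamma_qpp = 0.000000, Gamma_qpq = 0.000000, Gamma_qqq = 0.000000; k4 = (0.125000, 2.000000, 0.000000, 0.000000)
  Y <- Y + (h/6)(k1 + 2k2 + 2k3 + k4): p = 1.0250, q = 0.4000, dp/dtau = 0.1250, dq/dtau = 2.0000


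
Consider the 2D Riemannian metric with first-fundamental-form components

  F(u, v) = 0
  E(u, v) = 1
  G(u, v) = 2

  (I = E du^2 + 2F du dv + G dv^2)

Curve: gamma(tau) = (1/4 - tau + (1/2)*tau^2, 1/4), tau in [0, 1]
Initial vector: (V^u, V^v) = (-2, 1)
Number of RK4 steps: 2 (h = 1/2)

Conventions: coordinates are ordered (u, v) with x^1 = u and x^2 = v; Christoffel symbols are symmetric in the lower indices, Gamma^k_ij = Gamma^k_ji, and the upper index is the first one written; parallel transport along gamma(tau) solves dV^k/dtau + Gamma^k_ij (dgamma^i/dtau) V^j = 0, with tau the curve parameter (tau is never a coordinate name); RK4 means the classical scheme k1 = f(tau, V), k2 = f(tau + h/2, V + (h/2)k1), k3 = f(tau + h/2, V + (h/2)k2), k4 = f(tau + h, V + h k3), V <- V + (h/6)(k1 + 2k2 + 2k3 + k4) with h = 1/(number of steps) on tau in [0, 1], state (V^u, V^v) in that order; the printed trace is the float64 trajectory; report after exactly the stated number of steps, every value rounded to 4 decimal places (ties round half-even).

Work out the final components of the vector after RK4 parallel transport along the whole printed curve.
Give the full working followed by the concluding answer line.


gamma'(tau) = (-1 + tau, 0); f(tau, V)^k = -Gamma^k_ij(gamma(tau)) gamma'^i(tau) V^j; h = 1/2; intermediate values shown to 6 dp
curve data and Christoffel symbols at the stage parameters:
  tau = 0.000000: gamma = (0.250000, 0.250000), gamma' = (-1.000000, 0.000000); Gamma_uuu = 0.000000, Gamma_uuv = 0.000000, Gamma_uvv = 0.000000, Gamma_vuu = 0.000000, Gamma_vuv = 0.000000, Gamma_vvv = 0.000000
  tau = 0.250000: gamma = (0.031250, 0.250000), gamma' = (-0.750000, 0.000000); Gamma_uuu = 0.000000, Gamma_uuv = 0.000000, Gamma_uvv = 0.000000, Gamma_vuu = 0.000000, Gamma_vuv = 0.000000, Gamma_vvv = 0.000000
  tau = 0.500000: gamma = (-0.125000, 0.250000), gamma' = (-0.500000, 0.000000); Gamma_uuu = 0.000000, Gamma_uuv = 0.000000, Gamma_uvv = 0.000000, Gamma_vuu = 0.000000, Gamma_vuv = 0.000000, Gamma_vvv = 0.000000
  tau = 0.750000: gamma = (-0.218750, 0.250000), gamma' = (-0.250000, 0.000000); Gamma_uuu = 0.000000, Gamma_uuv = 0.000000, Gamma_uvv = 0.000000, Gamma_vuu = 0.000000, Gamma_vuv = 0.000000, Gamma_vvv = 0.000000
  tau = 1.000000: gamma = (-0.250000, 0.250000), gamma' = (0.000000, 0.000000); Gamma_uuu = 0.000000, Gamma_uuv = 0.000000, Gamma_uvv = 0.000000, Gamma_vuu = 0.000000, Gamma_vuv = 0.000000, Gamma_vvv = 0.000000
step 0: V^u = -2.0000, V^v = 1.0000
step 1: k1 = (0.000000, 0.000000), k2 = (0.000000, 0.000000), k3 = (0.000000, 0.000000), k4 = (0.000000, 0.000000); V <- V + (h/6)(k1 + 2k2 + 2k3 + k4): V^u = -2.0000, V^v = 1.0000
step 2: k1 = (0.000000, 0.000000), k2 = (0.000000, 0.000000), k3 = (0.000000, 0.000000), k4 = (0.000000, 0.000000); V <- V + (h/6)(k1 + 2k2 + 2k3 + k4): V^u = -2.0000, V^v = 1.0000

Answer: V^u = -2.0000, V^v = 1.0000


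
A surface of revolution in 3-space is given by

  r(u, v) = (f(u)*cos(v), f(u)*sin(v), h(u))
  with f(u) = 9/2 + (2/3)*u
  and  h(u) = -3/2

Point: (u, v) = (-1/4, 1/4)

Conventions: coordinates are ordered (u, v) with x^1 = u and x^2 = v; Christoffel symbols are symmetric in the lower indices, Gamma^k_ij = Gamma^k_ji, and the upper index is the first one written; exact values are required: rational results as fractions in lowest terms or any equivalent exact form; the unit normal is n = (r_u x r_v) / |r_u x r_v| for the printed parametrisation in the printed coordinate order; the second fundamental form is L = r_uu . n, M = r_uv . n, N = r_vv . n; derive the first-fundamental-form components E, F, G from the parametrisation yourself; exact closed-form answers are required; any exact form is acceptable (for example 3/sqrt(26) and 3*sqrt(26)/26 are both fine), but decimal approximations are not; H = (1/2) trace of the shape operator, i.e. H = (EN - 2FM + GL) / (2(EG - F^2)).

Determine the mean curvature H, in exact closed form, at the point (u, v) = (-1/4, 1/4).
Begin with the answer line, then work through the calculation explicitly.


Answer: H = 0

f = 13/3, f' = 2/3, f'' = 0, h' = 0, h'' = 0
E = 4/9, F = 0, G = 169/9; answer radicand W^2 = 4/9
unnormalised second-form numerators: l = 0, m = 0, n = 0; L = l/sqrt(4/9), and similarly M = m/sqrt(W^2), N = n/sqrt(W^2)
H = (E*n - 2*F*m + G*l) / (2*(EG - F^2)*sqrt(W^2)); E*n - 2*F*m + G*l = 0, EG - F^2 = 676/81, so H = (0)/sqrt(4/9)


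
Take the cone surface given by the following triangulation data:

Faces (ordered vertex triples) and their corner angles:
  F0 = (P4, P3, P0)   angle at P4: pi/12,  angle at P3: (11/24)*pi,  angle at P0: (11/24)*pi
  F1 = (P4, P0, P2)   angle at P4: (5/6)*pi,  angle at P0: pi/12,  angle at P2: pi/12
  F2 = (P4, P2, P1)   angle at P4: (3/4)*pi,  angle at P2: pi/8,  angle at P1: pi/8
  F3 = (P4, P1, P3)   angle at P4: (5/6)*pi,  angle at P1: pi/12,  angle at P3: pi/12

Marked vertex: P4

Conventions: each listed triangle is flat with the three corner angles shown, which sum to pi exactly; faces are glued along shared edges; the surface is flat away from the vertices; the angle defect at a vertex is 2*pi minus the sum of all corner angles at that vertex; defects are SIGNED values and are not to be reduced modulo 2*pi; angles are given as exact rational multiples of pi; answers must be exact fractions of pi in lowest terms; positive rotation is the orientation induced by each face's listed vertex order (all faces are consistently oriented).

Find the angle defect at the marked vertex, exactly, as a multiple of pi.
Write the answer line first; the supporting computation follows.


Answer: defect(P4) = -pi/2

Sum of corner angles at P4: (5/2)*pi
defect = 2*pi - (5/2)*pi


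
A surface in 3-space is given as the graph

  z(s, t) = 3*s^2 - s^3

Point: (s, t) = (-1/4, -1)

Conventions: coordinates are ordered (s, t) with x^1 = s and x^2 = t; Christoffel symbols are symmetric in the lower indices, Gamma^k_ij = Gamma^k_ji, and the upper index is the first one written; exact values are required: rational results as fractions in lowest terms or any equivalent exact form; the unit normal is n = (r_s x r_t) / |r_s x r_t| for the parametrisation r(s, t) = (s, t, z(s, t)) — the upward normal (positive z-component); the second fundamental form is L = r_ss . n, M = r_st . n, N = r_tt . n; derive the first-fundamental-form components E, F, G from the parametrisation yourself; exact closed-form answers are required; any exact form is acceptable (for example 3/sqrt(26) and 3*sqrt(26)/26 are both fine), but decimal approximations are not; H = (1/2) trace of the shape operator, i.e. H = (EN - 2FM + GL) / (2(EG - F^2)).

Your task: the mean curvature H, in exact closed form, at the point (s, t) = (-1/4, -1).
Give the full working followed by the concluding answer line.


z_s = -27/16, z_t = 0, z_ss = 15/2, z_st = 0, z_tt = 0
E = 985/256, F = 0, G = 1; answer radicand W^2 = 985/256
unnormalised second-form numerators: l = 15/2, m = 0, n = 0; L = l/sqrt(985/256), and similarly M = m/sqrt(W^2), N = n/sqrt(W^2)
H = (E*n - 2*F*m + G*l) / (2*(EG - F^2)*sqrt(W^2)); E*n - 2*F*m + G*l = 15/2, EG - F^2 = 985/256, so H = (192/197)/sqrt(985/256)

Answer: H = 3072*sqrt(985)/194045


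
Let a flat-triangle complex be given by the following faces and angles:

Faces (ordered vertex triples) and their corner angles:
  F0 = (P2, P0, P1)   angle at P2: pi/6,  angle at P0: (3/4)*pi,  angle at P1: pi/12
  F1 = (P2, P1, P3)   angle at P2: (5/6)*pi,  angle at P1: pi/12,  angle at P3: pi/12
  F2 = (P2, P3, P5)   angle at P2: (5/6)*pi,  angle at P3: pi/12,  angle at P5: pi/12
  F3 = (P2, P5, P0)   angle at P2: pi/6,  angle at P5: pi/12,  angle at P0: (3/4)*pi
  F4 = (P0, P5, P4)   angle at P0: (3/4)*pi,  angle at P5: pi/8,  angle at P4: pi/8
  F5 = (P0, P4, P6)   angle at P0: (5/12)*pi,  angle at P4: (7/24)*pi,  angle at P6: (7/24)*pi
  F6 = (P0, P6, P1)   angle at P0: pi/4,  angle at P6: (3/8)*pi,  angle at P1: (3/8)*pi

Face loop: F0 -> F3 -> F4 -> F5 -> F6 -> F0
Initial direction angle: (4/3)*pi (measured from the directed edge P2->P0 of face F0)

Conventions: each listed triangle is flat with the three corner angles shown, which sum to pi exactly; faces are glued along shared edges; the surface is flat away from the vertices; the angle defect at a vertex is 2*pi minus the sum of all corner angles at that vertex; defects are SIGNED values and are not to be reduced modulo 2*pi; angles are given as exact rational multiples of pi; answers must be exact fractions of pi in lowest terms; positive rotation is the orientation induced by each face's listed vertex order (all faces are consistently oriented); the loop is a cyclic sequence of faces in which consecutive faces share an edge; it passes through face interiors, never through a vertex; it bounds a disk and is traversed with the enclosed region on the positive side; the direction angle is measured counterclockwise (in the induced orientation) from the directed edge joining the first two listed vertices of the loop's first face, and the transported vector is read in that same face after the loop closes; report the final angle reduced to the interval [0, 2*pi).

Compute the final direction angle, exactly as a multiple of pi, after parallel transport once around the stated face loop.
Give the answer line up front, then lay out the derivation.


Answer: final direction angle = (5/12)*pi

enclosed vertex P0: corner angles sum to (35/12)*pi, defect = 2*pi - (35/12)*pi = (-11/12)*pi
final direction = starting direction + enclosed defect total, reduced mod 2*pi (induced orientation)
final angle = (4/3)*pi - (11/12)*pi = (5/12)*pi (mod 2*pi)


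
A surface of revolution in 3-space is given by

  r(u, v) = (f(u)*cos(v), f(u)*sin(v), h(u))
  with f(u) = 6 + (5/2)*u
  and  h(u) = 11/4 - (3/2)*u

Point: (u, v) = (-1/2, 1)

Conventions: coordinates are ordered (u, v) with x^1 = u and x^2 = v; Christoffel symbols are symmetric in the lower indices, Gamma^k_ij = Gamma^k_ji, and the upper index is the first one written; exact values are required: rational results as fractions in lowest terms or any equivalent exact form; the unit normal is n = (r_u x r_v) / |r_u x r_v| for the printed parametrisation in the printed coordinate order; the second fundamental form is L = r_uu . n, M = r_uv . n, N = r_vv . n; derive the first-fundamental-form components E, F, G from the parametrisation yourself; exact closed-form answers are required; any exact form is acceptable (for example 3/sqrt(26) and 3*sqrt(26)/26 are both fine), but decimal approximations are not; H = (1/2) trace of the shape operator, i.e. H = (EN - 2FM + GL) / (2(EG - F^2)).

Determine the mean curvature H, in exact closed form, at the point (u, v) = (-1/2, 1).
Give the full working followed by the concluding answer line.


f = 19/4, f' = 5/2, f'' = 0, h' = -3/2, h'' = 0
E = 17/2, F = 0, G = 361/16; answer radicand W^2 = 17/2
unnormalised second-form numerators: l = 0, m = 0, n = -57/8; L = l/sqrt(17/2), and similarly M = m/sqrt(W^2), N = n/sqrt(W^2)
H = (E*n - 2*F*m + G*l) / (2*(EG - F^2)*sqrt(W^2)); E*n - 2*F*m + G*l = -969/16, EG - F^2 = 6137/32, so H = (-3/19)/sqrt(17/2)

Answer: H = -3*sqrt(34)/323


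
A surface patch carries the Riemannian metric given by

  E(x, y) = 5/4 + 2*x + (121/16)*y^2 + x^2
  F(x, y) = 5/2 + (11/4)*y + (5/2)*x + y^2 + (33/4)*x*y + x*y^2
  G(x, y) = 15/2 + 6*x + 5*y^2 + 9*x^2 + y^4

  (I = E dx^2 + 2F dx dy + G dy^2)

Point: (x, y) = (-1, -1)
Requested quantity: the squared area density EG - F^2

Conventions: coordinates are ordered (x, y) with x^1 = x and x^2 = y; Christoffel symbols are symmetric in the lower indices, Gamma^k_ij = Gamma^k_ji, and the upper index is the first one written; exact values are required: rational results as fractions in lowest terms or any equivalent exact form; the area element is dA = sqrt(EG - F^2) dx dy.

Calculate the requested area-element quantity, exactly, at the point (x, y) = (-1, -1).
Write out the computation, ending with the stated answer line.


E = 125/16, F = 11/2, G = 33/2; EG - F^2 = 3157/32

Answer: EG - F^2 = 3157/32


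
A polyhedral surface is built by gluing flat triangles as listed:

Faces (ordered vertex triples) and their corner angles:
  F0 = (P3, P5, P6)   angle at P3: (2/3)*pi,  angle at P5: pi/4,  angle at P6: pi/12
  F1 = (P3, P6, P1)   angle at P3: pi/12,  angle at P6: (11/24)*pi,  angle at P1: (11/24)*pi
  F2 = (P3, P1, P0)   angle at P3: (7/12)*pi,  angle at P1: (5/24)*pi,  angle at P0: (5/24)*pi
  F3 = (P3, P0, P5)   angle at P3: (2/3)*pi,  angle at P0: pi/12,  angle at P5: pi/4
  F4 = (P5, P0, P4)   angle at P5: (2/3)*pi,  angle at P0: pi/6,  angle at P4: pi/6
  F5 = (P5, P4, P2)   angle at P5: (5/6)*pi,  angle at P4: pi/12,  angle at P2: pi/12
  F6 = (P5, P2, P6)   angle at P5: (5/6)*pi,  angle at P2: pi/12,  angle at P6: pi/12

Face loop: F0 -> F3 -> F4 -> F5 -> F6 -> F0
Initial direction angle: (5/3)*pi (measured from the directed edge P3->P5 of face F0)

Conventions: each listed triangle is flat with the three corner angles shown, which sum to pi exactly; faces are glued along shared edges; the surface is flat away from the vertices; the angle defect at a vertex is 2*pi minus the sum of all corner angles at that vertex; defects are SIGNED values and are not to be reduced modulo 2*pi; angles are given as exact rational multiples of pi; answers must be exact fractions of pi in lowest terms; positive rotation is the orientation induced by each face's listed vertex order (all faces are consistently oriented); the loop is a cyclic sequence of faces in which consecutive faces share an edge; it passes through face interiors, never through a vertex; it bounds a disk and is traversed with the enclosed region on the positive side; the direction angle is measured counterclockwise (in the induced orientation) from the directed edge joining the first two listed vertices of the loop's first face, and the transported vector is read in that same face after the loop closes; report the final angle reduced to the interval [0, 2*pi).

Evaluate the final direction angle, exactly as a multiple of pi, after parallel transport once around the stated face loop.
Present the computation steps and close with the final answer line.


enclosed vertex P5: corner angles sum to (17/6)*pi, defect = 2*pi - (17/6)*pi = (-5/6)*pi
the rotation equals the total enclosed defect, so the final angle is initial + defects (mod 2*pi)
final angle = (5/3)*pi - (5/6)*pi = (5/6)*pi (mod 2*pi)

Answer: final direction angle = (5/6)*pi


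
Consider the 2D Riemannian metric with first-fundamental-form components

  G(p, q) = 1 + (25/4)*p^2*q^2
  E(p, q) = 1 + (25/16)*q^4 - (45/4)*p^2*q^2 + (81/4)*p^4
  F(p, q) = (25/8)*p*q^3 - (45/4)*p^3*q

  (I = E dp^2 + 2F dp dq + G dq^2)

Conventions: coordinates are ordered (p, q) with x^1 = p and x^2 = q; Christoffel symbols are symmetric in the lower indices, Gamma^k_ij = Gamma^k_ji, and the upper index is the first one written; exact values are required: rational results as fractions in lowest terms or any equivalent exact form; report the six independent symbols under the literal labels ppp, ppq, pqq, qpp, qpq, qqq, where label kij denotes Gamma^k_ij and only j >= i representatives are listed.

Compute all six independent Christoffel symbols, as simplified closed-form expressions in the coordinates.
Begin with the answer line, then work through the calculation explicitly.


Answer: Gamma_ppp = (648*p^3 - 180*p*q^2)/(324*p^4 - 80*p^2*q^2 + 25*q^4 + 16), Gamma_ppq = (-180*p^2*q + 50*q^3)/(324*p^4 - 80*p^2*q^2 + 25*q^4 + 16), Gamma_pqq = (-180*p^3 + 50*p*q^2)/(324*p^4 - 80*p^2*q^2 + 25*q^4 + 16), Gamma_qpp = -360*p^2*q/(324*p^4 - 80*p^2*q^2 + 25*q^4 + 16), Gamma_qpq = 100*p*q^2/(324*p^4 - 80*p^2*q^2 + 25*q^4 + 16), Gamma_qqq = 100*p^2*q/(324*p^4 - 80*p^2*q^2 + 25*q^4 + 16)

E = 1 + (25/16)*q^4 - (45/4)*p^2*q^2 + (81/4)*p^4; F = (25/8)*p*q^3 - (45/4)*p^3*q; G = 1 + (25/4)*p^2*q^2
Gamma^k_ij = (1/2) g^{kl} (d_i g_jl + d_j g_il - d_l g_ij), with g^inv = (1/(EG-F^2)) [[G, -F], [-F, E]]
first partials: E_p = -(45/2)*p*q^2 + 81*p^3, E_q = (25/4)*q^3 - (45/2)*p^2*q, F_p = (25/8)*q^3 - (135/4)*p^2*q, F_q = (75/8)*p*q^2 - (45/4)*p^3, G_p = (25/2)*p*q^2, G_q = (25/2)*p^2*q
D = EG - F^2 = 1 + (25/16)*q^4 - 5*p^2*q^2 + (81/4)*p^4
expanded: Gamma^p_pp = (G E_p - 2F F_p + F E_q)/(2D), Gamma^p_pq = (G E_q - F G_p)/(2D), Gamma^p_qq = (2G F_q - G G_p - F G_q)/(2D), Gamma^q_pp = (2E F_p - E E_q - F E_p)/(2D), Gamma^q_pq = (E G_p - F E_q)/(2D), Gamma^q_qq = (E G_q - 2F F_q + F G_p)/(2D); substitute and cancel common factors


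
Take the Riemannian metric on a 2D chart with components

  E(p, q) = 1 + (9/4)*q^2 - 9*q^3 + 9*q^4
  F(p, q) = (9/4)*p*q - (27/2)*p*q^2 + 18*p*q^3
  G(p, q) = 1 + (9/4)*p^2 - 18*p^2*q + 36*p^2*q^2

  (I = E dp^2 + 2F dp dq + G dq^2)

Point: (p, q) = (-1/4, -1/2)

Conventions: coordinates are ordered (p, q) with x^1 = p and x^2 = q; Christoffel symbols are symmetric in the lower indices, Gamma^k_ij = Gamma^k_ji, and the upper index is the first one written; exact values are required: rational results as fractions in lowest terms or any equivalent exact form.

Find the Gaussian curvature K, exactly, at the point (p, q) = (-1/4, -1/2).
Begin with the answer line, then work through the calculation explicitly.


Answer: K = -82944/83521

E = 13/4, F = 27/16, G = 145/64, EG - F^2 = 289/64 at the point
E_p = 0, E_q = -27/2, F_p = -27/4, F_q = -117/16, G_p = -81/8, G_q = -27/8
E_qq = 117/2, F_pq = 117/4, G_pp = 81/2
Apply the Brioschi formula K = (det M1 - det M2)/(EG - F^2)^2 over the derivative matrices of E, F, G.
M1 = [[-E_qq/2 + F_pq - G_pp/2, E_p/2, F_p - E_q/2], [F_q - G_p/2, E, F], [G_q/2, F, G]] = [[-81/4, 0, 0], [-9/4, 13/4, 27/16], [-27/16, 27/16, 145/64]]; det M1 = -23409/256
M2 = [[0, E_q/2, G_p/2], [E_q/2, E, F], [G_p/2, F, G]] = [[0, -27/4, -81/16], [-27/4, 13/4, 27/16], [-81/16, 27/16, 145/64]]; det M2 = -18225/256
det M1 - det M2 = -81/4; K = -81/4 / (289/64)^2 = -82944/83521


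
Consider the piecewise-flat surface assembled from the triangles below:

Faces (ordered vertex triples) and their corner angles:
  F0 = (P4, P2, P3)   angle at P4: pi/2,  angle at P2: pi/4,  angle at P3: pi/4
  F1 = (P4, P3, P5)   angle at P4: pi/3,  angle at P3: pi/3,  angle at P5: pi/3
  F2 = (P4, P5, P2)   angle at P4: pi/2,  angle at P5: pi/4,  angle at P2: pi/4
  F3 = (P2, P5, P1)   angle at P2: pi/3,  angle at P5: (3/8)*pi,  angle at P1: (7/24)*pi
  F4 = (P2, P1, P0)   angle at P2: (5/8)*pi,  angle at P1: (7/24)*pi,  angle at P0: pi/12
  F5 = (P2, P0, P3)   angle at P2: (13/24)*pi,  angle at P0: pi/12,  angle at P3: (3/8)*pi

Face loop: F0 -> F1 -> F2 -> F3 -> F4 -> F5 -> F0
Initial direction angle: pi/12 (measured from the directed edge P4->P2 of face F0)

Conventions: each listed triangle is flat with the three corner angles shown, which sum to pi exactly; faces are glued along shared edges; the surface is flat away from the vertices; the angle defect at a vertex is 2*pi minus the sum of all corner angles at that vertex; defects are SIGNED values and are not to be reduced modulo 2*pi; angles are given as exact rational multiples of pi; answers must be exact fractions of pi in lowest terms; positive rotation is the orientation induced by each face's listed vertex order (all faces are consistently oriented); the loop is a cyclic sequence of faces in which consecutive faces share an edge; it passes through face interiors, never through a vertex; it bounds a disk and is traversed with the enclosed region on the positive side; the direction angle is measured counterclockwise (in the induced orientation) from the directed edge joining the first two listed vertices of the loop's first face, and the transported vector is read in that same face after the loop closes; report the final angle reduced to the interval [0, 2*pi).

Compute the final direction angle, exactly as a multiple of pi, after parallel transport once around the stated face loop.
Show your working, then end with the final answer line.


enclosed vertex P2: corner angles sum to 2*pi, defect = 2*pi - 2*pi = 0
enclosed vertex P4: corner angles sum to (4/3)*pi, defect = 2*pi - (4/3)*pi = (2/3)*pi
final direction = starting direction + enclosed defect total, reduced mod 2*pi (induced orientation)
final angle = pi/12 + (2/3)*pi = (3/4)*pi (mod 2*pi)

Answer: final direction angle = (3/4)*pi


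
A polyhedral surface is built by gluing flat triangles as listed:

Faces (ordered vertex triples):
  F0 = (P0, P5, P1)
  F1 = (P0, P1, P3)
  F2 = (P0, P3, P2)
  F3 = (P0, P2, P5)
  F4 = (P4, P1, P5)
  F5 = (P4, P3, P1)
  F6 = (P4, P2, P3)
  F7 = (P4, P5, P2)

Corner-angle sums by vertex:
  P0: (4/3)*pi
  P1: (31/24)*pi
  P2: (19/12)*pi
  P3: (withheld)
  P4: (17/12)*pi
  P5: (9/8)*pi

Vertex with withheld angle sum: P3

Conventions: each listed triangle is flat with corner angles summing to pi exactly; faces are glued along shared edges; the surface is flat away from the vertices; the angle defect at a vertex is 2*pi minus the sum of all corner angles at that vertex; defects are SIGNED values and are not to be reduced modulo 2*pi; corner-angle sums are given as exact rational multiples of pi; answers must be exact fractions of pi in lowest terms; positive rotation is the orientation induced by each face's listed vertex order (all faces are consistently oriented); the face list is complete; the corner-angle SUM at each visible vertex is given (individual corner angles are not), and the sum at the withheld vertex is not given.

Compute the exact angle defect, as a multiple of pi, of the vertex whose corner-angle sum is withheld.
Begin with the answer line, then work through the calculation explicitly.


Answer: defect(P3) = (3/4)*pi

V = 6, E = 12, F = 8; chi = V - E + F = 2
Gauss-Bonnet: total defect = 2*pi*chi = 4*pi; visible defects sum to (13/4)*pi


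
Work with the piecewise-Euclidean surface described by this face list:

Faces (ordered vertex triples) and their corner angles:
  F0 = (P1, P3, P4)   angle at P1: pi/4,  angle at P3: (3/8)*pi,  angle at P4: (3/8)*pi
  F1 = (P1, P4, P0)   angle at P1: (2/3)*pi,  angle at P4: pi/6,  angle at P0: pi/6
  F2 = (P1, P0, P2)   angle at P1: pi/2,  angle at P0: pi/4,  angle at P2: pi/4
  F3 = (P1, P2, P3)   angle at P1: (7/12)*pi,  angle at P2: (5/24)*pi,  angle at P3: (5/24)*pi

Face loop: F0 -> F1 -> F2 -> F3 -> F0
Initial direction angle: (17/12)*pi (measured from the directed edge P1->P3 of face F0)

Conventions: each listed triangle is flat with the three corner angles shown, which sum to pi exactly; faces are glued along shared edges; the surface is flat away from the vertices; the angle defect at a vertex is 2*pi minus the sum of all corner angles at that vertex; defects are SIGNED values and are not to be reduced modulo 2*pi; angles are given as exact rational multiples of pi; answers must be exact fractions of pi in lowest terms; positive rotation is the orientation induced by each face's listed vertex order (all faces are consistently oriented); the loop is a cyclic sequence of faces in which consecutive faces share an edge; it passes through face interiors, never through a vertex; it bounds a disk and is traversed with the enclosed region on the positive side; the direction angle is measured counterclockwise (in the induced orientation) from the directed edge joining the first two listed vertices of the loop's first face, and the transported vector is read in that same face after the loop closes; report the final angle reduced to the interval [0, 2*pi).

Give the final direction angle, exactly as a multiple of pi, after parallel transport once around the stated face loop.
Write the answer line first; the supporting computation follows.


Answer: final direction angle = (17/12)*pi

enclosed vertex P1: corner angles sum to 2*pi, defect = 2*pi - 2*pi = 0
adding the enclosed defects to the starting angle (mod 2*pi, induced orientation) gives the holonomy
final angle = (17/12)*pi + 0 = (17/12)*pi (mod 2*pi)


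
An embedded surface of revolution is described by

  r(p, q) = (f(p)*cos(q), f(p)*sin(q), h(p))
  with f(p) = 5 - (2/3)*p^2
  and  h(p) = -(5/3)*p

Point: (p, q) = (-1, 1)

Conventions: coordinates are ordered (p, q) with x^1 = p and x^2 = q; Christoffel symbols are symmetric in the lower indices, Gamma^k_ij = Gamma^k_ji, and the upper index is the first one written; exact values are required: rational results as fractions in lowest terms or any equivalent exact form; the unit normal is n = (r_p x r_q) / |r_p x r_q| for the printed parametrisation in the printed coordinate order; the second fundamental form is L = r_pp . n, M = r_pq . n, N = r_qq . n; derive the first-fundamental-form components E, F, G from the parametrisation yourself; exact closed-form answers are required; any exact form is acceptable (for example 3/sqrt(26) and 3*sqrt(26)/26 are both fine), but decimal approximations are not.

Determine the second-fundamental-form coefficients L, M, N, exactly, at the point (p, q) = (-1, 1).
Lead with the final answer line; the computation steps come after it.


Answer: L = -20*sqrt(41)/123, M = 0, N = -65*sqrt(41)/123

f = 13/3, f' = 4/3, f'' = -4/3, h' = -5/3, h'' = 0
E = 41/9, F = 0, G = 169/9; answer radicand W^2 = 41/9
unnormalised second-form numerators: l = -20/9, m = 0, n = -65/9; L = l/sqrt(41/9), and similarly M = m/sqrt(W^2), N = n/sqrt(W^2)


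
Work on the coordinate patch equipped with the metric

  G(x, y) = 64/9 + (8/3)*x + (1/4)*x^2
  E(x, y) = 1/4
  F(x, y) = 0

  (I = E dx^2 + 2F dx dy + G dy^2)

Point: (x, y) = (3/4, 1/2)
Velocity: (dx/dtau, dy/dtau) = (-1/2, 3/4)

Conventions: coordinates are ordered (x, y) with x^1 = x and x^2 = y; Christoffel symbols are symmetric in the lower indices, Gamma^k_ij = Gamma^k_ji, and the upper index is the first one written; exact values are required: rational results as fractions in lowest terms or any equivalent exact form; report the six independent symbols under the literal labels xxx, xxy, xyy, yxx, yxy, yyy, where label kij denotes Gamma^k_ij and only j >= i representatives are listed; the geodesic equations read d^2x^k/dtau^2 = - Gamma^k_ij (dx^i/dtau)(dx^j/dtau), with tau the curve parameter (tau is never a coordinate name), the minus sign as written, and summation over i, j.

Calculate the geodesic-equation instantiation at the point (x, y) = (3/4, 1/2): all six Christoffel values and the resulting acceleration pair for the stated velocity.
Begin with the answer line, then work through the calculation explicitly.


Answer: Gamma_xxx = 0, Gamma_xxy = 0, Gamma_xyy = -73/12, Gamma_yxx = 0, Gamma_yxy = 12/73, Gamma_yyy = 0; accelerations (d^2x/dtau^2, d^2y/dtau^2) = (219/64, 9/73)

E = 1/4, F = 0, G = 5329/576 at the point
E_x = 0, E_y = 0, F_x = 0, F_y = 0, G_x = 73/24, G_y = 0
EG - F^2 = 5329/2304;  g^inv = (2304/5329) * [[5329/576, 0], [0, 1/4]]
first-kind symbols [ij,l] = (1/2)(d_i g_jl + d_j g_il - d_l g_ij): [xx,x] = E_x/2 = 0, [xx,y] = F_x - E_y/2 = 0, [xy,x] = E_y/2 = 0, [xy,y] = G_x/2 = 73/48, [yy,x] = F_y - G_x/2 = -73/48, [yy,y] = G_y/2 = 0
Gamma^x_ij = (G*[ij,x] - F*[ij,y])/(EG - F^2), Gamma^y_ij = (E*[ij,y] - F*[ij,x])/(EG - F^2)
Gamma_xxx = 0, Gamma_xxy = 0, Gamma_xyy = -73/12, Gamma_yxx = 0, Gamma_yxy = 12/73, Gamma_yyy = 0
d^2x/dtau^2 = -(Gamma_xxx*(-1/2)^2 + 2*Gamma_xxy*(-1/2)*(3/4) + Gamma_xyy*(3/4)^2) = 219/64
d^2y/dtau^2 = -(Gamma_yxx*(-1/2)^2 + 2*Gamma_yxy*(-1/2)*(3/4) + Gamma_yyy*(3/4)^2) = 9/73


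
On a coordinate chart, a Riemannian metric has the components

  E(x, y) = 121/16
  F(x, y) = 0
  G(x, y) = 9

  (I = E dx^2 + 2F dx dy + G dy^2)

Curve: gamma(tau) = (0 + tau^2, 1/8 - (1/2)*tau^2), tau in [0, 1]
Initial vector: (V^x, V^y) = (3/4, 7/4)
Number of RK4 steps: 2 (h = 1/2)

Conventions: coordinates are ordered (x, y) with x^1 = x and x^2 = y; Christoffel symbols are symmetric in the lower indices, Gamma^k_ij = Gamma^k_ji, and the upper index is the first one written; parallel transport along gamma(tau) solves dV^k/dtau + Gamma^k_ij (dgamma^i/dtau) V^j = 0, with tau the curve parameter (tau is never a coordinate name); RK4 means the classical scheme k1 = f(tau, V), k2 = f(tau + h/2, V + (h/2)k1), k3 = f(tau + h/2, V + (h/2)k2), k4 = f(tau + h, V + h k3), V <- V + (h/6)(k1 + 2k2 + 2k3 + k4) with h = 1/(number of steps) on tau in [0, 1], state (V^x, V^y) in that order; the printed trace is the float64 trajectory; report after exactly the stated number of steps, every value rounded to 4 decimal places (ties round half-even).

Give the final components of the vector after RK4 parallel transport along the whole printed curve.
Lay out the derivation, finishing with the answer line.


gamma'(tau) = (2*tau, -tau); f(tau, V)^k = -Gamma^k_ij(gamma(tau)) gamma'^i(tau) V^j; h = 1/2; intermediate values shown to 6 dp
curve data and Christoffel symbols at the stage parameters:
  tau = 0.000000: gamma = (0.000000, 0.125000), gamma' = (0.000000, 0.000000); Gamma_xxx = 0.000000, Gamma_xxy = 0.000000, Gamma_xyy = 0.000000, Gamma_yxx = 0.000000, Gamma_yxy = 0.000000, Gamma_yyy = 0.000000
  tau = 0.250000: gamma = (0.062500, 0.093750), gamma' = (0.500000, -0.250000); Gamma_xxx = 0.000000, Gamma_xxy = 0.000000, Gamma_xyy = 0.000000, Gamma_yxx = 0.000000, Gamma_yxy = 0.000000, Gamma_yyy = 0.000000
  tau = 0.500000: gamma = (0.250000, 0.000000), gamma' = (1.000000, -0.500000); Gamma_xxx = 0.000000, Gamma_xxy = 0.000000, Gamma_xyy = 0.000000, Gamma_yxx = 0.000000, Gamma_yxy = 0.000000, Gamma_yyy = 0.000000
  tau = 0.750000: gamma = (0.562500, -0.156250), gamma' = (1.500000, -0.750000); Gamma_xxx = 0.000000, Gamma_xxy = 0.000000, Gamma_xyy = 0.000000, Gamma_yxx = 0.000000, Gamma_yxy = 0.000000, Gamma_yyy = 0.000000
  tau = 1.000000: gamma = (1.000000, -0.375000), gamma' = (2.000000, -1.000000); Gamma_xxx = 0.000000, Gamma_xxy = 0.000000, Gamma_xyy = 0.000000, Gamma_yxx = 0.000000, Gamma_yxy = 0.000000, Gamma_yyy = 0.000000
step 0: V^x = 0.7500, V^y = 1.7500
step 1: k1 = (0.000000, 0.000000), k2 = (0.000000, 0.000000), k3 = (0.000000, 0.000000), k4 = (0.000000, 0.000000); V <- V + (h/6)(k1 + 2k2 + 2k3 + k4): V^x = 0.7500, V^y = 1.7500
step 2: k1 = (0.000000, 0.000000), k2 = (0.000000, 0.000000), k3 = (0.000000, 0.000000), k4 = (0.000000, 0.000000); V <- V + (h/6)(k1 + 2k2 + 2k3 + k4): V^x = 0.7500, V^y = 1.7500

Answer: V^x = 0.7500, V^y = 1.7500
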